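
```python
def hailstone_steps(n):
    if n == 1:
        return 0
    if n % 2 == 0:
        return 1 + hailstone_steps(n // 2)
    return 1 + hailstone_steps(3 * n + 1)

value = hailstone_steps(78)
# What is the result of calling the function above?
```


hailstone_steps(78)
78 is even -> hailstone_steps(39)
39 is odd -> 3*39+1 = 118 -> hailstone_steps(118)
118 is even -> hailstone_steps(59)
59 is odd -> 3*59+1 = 178 -> hailstone_steps(178)
178 is even -> hailstone_steps(89)
89 is odd -> 3*89+1 = 268 -> hailstone_steps(268)
268 is even -> hailstone_steps(134)
134 is even -> hailstone_steps(67)
67 is odd -> 3*67+1 = 202 -> hailstone_steps(202)
202 is even -> hailstone_steps(101)
101 is odd -> 3*101+1 = 304 -> hailstone_steps(304)
304 is even -> hailstone_steps(152)
152 is even -> hailstone_steps(76)
76 is even -> hailstone_steps(38)
38 is even -> hailstone_steps(19)
19 is odd -> 3*19+1 = 58 -> hailstone_steps(58)
58 is even -> hailstone_steps(29)
29 is odd -> 3*29+1 = 88 -> hailstone_steps(88)
88 is even -> hailstone_steps(44)
44 is even -> hailstone_steps(22)
22 is even -> hailstone_steps(11)
11 is odd -> 3*11+1 = 34 -> hailstone_steps(34)
34 is even -> hailstone_steps(17)
17 is odd -> 3*17+1 = 52 -> hailstone_steps(52)
52 is even -> hailstone_steps(26)
26 is even -> hailstone_steps(13)
13 is odd -> 3*13+1 = 40 -> hailstone_steps(40)
40 is even -> hailstone_steps(20)
20 is even -> hailstone_steps(10)
10 is even -> hailstone_steps(5)
5 is odd -> 3*5+1 = 16 -> hailstone_steps(16)
16 is even -> hailstone_steps(8)
8 is even -> hailstone_steps(4)
4 is even -> hailstone_steps(2)
2 is even -> hailstone_steps(1)
Reached 1 after 35 steps
= 35


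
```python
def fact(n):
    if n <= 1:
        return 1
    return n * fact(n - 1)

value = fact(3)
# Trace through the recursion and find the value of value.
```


fact(3)
= 3 * fact(2)
= 3 * 2 * fact(1)
= 3 * 2 * 1
= 6


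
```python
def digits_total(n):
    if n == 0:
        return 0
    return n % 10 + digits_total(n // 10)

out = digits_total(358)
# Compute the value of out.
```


digits_total(358)
= 8 + digits_total(35)
= 8 + 5 + digits_total(3)
= 8 + 5 + 3 + digits_total(0)
= 8 + 5 + 3 + 0
= 16


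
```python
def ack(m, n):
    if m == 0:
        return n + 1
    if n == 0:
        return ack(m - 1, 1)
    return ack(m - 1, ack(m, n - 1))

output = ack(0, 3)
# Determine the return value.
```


ack(0, 3)
m == 0: return 3 + 1 = 4
= 4


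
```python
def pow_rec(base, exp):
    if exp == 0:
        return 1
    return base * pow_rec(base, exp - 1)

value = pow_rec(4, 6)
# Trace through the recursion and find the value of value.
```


pow_rec(4, 6)
= 4 * pow_rec(4, 5)
= 4 * 4 * pow_rec(4, 4)
= 4 * 4 * 4 * pow_rec(4, 3)
= 4 * 4 * 4 * 4 * pow_rec(4, 2)
= 4 * 4 * 4 * 4 * 4 * pow_rec(4, 1)
= 4 * 4 * 4 * 4 * 4 * 4 * pow_rec(4, 0)
= 4 * 4 * 4 * 4 * 4 * 4 * 1
= 4096


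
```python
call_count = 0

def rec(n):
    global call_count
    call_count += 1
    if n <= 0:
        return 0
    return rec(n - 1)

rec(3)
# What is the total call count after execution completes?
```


rec(3) calls rec(2) calls ... calls rec(0)
Total calls: 3 + 1 (for base case) = 4


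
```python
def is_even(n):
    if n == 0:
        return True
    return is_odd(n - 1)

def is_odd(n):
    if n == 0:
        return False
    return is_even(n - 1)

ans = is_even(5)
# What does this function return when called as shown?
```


is_even(5)
= is_odd(4)
= is_even(3)
= is_odd(2)
= is_even(1)
= is_odd(0)
n == 0: return False
= False


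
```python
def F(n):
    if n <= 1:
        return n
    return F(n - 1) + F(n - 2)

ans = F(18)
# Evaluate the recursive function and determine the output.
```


F(18)
= F(17) + F(16)
= (F(16) + F(15)) + F(16)
Computing bottom-up: F(0)=0, F(1)=1, F(2)=1, F(3)=2, F(4)=3, F(5)=5, F(6)=8, F(7)=13, F(8)=21, F(9)=34, F(10)=55, F(11)=89, F(12)=144, F(13)=233, F(14)=377, F(15)=610, F(16)=987, F(17)=1597, F(18)=2584
= 2584


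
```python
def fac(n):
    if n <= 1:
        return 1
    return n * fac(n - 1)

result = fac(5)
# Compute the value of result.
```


fac(5)
= 5 * fac(4)
= 5 * 4 * fac(3)
= 5 * 4 * 3 * fac(2)
= 5 * 4 * 3 * 2 * fac(1)
= 5 * 4 * 3 * 2 * 1
= 120


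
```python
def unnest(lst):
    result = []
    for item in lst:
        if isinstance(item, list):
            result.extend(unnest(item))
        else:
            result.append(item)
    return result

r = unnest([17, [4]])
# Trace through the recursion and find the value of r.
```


unnest([17, [4]])
Processing each element:
  17 is not a list -> append 17
  [4] is a list -> unnest recursively -> [4]
= [17, 4]


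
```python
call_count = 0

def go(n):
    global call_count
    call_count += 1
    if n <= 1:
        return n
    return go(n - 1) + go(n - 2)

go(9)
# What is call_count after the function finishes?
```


go(9) calls go(8) and go(7); each non-base call branches into two more.
Let C(k) = total number of calls made by go(k), including the call to go(k) itself.
Base cases: C(0) = 1, C(1) = 1
Recurrence: C(k) = 1 + C(k-1) + C(k-2)
  C(2) = 1 + C(1) + C(0) = 1 + 1 + 1 = 3
  C(3) = 1 + C(2) + C(1) = 1 + 3 + 1 = 5
  C(4) = 1 + C(3) + C(2) = 1 + 5 + 3 = 9
  C(5) = 1 + C(4) + C(3) = 1 + 9 + 5 = 15
  C(6) = 1 + C(5) + C(4) = 1 + 15 + 9 = 25
  C(7) = 1 + C(6) + C(5) = 1 + 25 + 15 = 41
  C(8) = 1 + C(7) + C(6) = 1 + 41 + 25 = 67
  C(9) = 1 + C(8) + C(7) = 1 + 67 + 41 = 109
Total calls = C(9) = 109


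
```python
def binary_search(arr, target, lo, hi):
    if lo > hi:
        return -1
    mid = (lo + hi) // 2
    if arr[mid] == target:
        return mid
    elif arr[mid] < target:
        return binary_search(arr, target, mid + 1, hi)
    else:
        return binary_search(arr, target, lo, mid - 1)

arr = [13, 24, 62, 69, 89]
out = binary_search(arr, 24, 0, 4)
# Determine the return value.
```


binary_search(arr, 24, 0, 4)
lo=0, hi=4, mid=2, arr[mid]=62
62 > 24, search left half
lo=0, hi=1, mid=0, arr[mid]=13
13 < 24, search right half
lo=1, hi=1, mid=1, arr[mid]=24
arr[1] == 24, found at index 1
= 1


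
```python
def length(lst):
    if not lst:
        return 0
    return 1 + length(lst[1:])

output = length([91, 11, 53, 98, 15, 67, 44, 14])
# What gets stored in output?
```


length([91, 11, 53, 98, 15, 67, 44, 14])
= 1 + length([11, 53, 98, 15, 67, 44, 14])
= 1 + 1 + length([53, 98, 15, 67, 44, 14])
= 1 + 1 + 1 + length([98, 15, 67, 44, 14])
= 1 + 1 + 1 + 1 + length([15, 67, 44, 14])
= 1 + 1 + 1 + 1 + 1 + length([67, 44, 14])
= 1 + 1 + 1 + 1 + 1 + 1 + length([44, 14])
= 1 + 1 + 1 + 1 + 1 + 1 + 1 + length([14])
= 1 + 1 + 1 + 1 + 1 + 1 + 1 + 1 + length([])
= 1 + 1 + 1 + 1 + 1 + 1 + 1 + 1 + 0
= 8


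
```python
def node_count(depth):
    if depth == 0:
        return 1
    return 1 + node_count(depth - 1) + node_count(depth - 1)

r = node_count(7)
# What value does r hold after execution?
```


node_count(7)
= 1 + node_count(6) + node_count(6)
= 1 + 2 * node_count(6)
node_count(k) = 2^(k+1) - 1
node_count(0) = 1
node_count(1) = 3
node_count(2) = 7
node_count(3) = 15
node_count(4) = 31
node_count(7) = 2^8 - 1 = 255


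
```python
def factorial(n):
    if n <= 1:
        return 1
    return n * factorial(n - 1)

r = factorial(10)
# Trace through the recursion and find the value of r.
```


factorial(10)
= 10 * factorial(9)
= 10 * 9 * factorial(8)
= 10 * 9 * 8 * factorial(7)
= 10 * 9 * 8 * 7 * factorial(6)
= 10 * 9 * 8 * 7 * 6 * factorial(5)
= 10 * 9 * 8 * 7 * 6 * 5 * factorial(4)
= 10 * 9 * 8 * 7 * 6 * 5 * 4 * factorial(3)
= 10 * 9 * 8 * 7 * 6 * 5 * 4 * 3 * factorial(2)
= 10 * 9 * 8 * 7 * 6 * 5 * 4 * 3 * 2 * factorial(1)
= 10 * 9 * 8 * 7 * 6 * 5 * 4 * 3 * 2 * 1
= 3628800


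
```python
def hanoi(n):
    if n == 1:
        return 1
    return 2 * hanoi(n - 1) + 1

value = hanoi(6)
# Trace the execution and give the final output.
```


hanoi(6)
= 2 * hanoi(5) + 1
= 2 * (2 * hanoi(4) + 1) + 1
= 2 * (2 * (2 * hanoi(3) + 1) + 1) + 1
= 2 * (2 * (2 * (2 * hanoi(2) + 1) + 1) + 1) + 1
= 2 * (2 * (2 * (2 * (2 * hanoi(1) + 1) + 1) + 1) + 1) + 1
Now compute bottom-up:
hanoi(1) = 1
hanoi(2) = 2 * 1 + 1 = 3
hanoi(3) = 2 * 3 + 1 = 7
hanoi(4) = 2 * 7 + 1 = 15
hanoi(5) = 2 * 15 + 1 = 31
hanoi(6) = 2 * 31 + 1 = 63
= 63


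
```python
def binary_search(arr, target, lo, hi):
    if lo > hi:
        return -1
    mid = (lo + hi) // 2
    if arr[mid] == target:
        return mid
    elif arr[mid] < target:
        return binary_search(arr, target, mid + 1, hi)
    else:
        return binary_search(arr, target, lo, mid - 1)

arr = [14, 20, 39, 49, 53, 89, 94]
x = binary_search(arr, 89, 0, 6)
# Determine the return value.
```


binary_search(arr, 89, 0, 6)
lo=0, hi=6, mid=3, arr[mid]=49
49 < 89, search right half
lo=4, hi=6, mid=5, arr[mid]=89
arr[5] == 89, found at index 5
= 5


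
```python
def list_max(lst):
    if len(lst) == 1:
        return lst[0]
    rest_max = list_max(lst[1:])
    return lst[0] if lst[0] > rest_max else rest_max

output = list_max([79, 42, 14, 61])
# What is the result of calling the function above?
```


list_max([79, 42, 14, 61])
= compare 79 with list_max([42, 14, 61])
= compare 42 with list_max([14, 61])
= compare 14 with list_max([61])
Base: list_max([61]) = 61
compare 14 with 61: max = 61
compare 42 with 61: max = 61
compare 79 with 61: max = 79
= 79


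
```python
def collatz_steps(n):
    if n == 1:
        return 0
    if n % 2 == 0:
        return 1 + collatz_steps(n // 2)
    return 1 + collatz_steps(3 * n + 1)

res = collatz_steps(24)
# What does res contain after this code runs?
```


collatz_steps(24)
24 is even -> collatz_steps(12)
12 is even -> collatz_steps(6)
6 is even -> collatz_steps(3)
3 is odd -> 3*3+1 = 10 -> collatz_steps(10)
10 is even -> collatz_steps(5)
5 is odd -> 3*5+1 = 16 -> collatz_steps(16)
16 is even -> collatz_steps(8)
8 is even -> collatz_steps(4)
4 is even -> collatz_steps(2)
2 is even -> collatz_steps(1)
Reached 1 after 10 steps
= 10


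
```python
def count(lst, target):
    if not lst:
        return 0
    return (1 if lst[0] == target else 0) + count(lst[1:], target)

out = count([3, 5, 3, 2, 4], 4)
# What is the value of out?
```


count([3, 5, 3, 2, 4], 4)
lst[0]=3 != 4: 0 + count([5, 3, 2, 4], 4)
lst[0]=5 != 4: 0 + count([3, 2, 4], 4)
lst[0]=3 != 4: 0 + count([2, 4], 4)
lst[0]=2 != 4: 0 + count([4], 4)
lst[0]=4 == 4: 1 + count([], 4)
= 1


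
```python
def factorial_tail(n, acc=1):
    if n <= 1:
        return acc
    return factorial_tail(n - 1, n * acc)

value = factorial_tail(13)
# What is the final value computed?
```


factorial_tail(13, 1)
= factorial_tail(12, 13 * 1) = factorial_tail(12, 13)
= factorial_tail(11, 12 * 13) = factorial_tail(11, 156)
= factorial_tail(10, 11 * 156) = factorial_tail(10, 1716)
= factorial_tail(9, 10 * 1716) = factorial_tail(9, 17160)
= factorial_tail(8, 9 * 17160) = factorial_tail(8, 154440)
= factorial_tail(7, 8 * 154440) = factorial_tail(7, 1235520)
= factorial_tail(6, 7 * 1235520) = factorial_tail(6, 8648640)
= factorial_tail(5, 6 * 8648640) = factorial_tail(5, 51891840)
= factorial_tail(4, 5 * 51891840) = factorial_tail(4, 259459200)
= factorial_tail(3, 4 * 259459200) = factorial_tail(3, 1037836800)
= factorial_tail(2, 3 * 1037836800) = factorial_tail(2, 3113510400)
= factorial_tail(1, 2 * 3113510400) = factorial_tail(1, 6227020800)
n <= 1, return acc = 6227020800


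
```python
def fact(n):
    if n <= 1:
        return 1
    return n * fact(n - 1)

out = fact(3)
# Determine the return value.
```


fact(3)
= 3 * fact(2)
= 3 * 2 * fact(1)
= 3 * 2 * 1
= 6


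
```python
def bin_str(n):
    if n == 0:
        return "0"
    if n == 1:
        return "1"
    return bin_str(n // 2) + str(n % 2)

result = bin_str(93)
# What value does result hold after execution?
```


bin_str(93)
= bin_str(46) + "1"
= bin_str(23) + "0" + "1"
= bin_str(11) + "1" + "0" + "1"
= bin_str(5) + "1" + "1" + "0" + "1"
= bin_str(2) + "1" + "1" + "1" + "0" + "1"
= bin_str(1) + "0" + "1" + "1" + "1" + "0" + "1"
= "1" + "0" + "1" + "1" + "1" + "0" + "1"
= "1011101"


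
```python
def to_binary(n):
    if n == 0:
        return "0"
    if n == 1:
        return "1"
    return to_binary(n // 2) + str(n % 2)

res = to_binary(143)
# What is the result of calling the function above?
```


to_binary(143)
= to_binary(71) + "1"
= to_binary(35) + "1" + "1"
= to_binary(17) + "1" + "1" + "1"
= to_binary(8) + "1" + "1" + "1" + "1"
= to_binary(4) + "0" + "1" + "1" + "1" + "1"
= to_binary(2) + "0" + "0" + "1" + "1" + "1" + "1"
= to_binary(1) + "0" + "0" + "0" + "1" + "1" + "1" + "1"
= "1" + "0" + "0" + "0" + "1" + "1" + "1" + "1"
= "10001111"


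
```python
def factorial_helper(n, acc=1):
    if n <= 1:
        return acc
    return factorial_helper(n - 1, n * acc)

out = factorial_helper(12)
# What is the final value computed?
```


factorial_helper(12, 1)
= factorial_helper(11, 12 * 1) = factorial_helper(11, 12)
= factorial_helper(10, 11 * 12) = factorial_helper(10, 132)
= factorial_helper(9, 10 * 132) = factorial_helper(9, 1320)
= factorial_helper(8, 9 * 1320) = factorial_helper(8, 11880)
= factorial_helper(7, 8 * 11880) = factorial_helper(7, 95040)
= factorial_helper(6, 7 * 95040) = factorial_helper(6, 665280)
= factorial_helper(5, 6 * 665280) = factorial_helper(5, 3991680)
= factorial_helper(4, 5 * 3991680) = factorial_helper(4, 19958400)
= factorial_helper(3, 4 * 19958400) = factorial_helper(3, 79833600)
= factorial_helper(2, 3 * 79833600) = factorial_helper(2, 239500800)
= factorial_helper(1, 2 * 239500800) = factorial_helper(1, 479001600)
n <= 1, return acc = 479001600


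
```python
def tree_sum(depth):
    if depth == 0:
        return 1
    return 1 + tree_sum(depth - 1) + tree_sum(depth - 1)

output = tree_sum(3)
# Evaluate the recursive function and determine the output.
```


tree_sum(3)
= 1 + tree_sum(2) + tree_sum(2)
= 1 + 2 * tree_sum(2)
tree_sum(k) = 2^(k+1) - 1
tree_sum(0) = 1
tree_sum(1) = 3
tree_sum(2) = 7
tree_sum(3) = 15
tree_sum(3) = 2^4 - 1 = 15


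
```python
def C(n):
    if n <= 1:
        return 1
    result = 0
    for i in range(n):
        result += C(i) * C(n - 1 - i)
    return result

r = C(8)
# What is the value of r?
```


C(8)
= sum of C(i) * C(8-1-i) for i in 0..7
First compute sub-values bottom-up:
  C(0) = 1, C(1) = 1
  C(2) = 1*1 + 1*1 = 2
  C(3) = 1*2 + 1*1 + 2*1 = 5
  C(4) = 1*5 + 1*2 + 2*1 + 5*1 = 14
  C(5) = 1*14 + 1*5 + 2*2 + 5*1 + 14*1 = 42
  C(6) = 1*42 + 1*14 + 2*5 + 5*2 + 14*1 + 42*1 = 132
  C(7) = 1*132 + 1*42 + 2*14 + 5*5 + 14*2 + 42*1 + 132*1 = 429
Now C(8):
  C(0)*C(7) = 1*429 = 429
  C(1)*C(6) = 1*132 = 132
  C(2)*C(5) = 2*42 = 84
  C(3)*C(4) = 5*14 = 70
  C(4)*C(3) = 14*5 = 70
  C(5)*C(2) = 42*2 = 84
  C(6)*C(1) = 132*1 = 132
  C(7)*C(0) = 429*1 = 429
= 429 + 132 + 84 + 70 + 70 + 84 + 132 + 429
= 1430


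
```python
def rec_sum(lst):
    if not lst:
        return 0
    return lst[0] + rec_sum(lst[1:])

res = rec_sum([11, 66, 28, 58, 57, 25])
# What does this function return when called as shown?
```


rec_sum([11, 66, 28, 58, 57, 25])
= 11 + rec_sum([66, 28, 58, 57, 25])
= 11 + 66 + rec_sum([28, 58, 57, 25])
= 11 + 66 + 28 + rec_sum([58, 57, 25])
= 11 + 66 + 28 + 58 + rec_sum([57, 25])
= 11 + 66 + 28 + 58 + 57 + rec_sum([25])
= 11 + 66 + 28 + 58 + 57 + 25 + rec_sum([])
= 11 + 66 + 28 + 58 + 57 + 25 + 0
= 245


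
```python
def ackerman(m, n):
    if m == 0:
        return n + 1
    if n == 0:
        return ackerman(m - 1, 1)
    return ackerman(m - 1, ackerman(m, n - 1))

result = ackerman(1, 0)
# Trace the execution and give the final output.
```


ackerman(1, 0)
n == 0: return ackerman(0, 1)
= ackerman(0, 1) = 2
= 2


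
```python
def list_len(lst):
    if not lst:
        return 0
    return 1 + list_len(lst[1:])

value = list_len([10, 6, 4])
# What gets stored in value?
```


list_len([10, 6, 4])
= 1 + list_len([6, 4])
= 1 + 1 + list_len([4])
= 1 + 1 + 1 + list_len([])
= 1 + 1 + 1 + 0
= 3


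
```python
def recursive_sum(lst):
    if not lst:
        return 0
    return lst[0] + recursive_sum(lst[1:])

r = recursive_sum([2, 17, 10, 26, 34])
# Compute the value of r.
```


recursive_sum([2, 17, 10, 26, 34])
= 2 + recursive_sum([17, 10, 26, 34])
= 2 + 17 + recursive_sum([10, 26, 34])
= 2 + 17 + 10 + recursive_sum([26, 34])
= 2 + 17 + 10 + 26 + recursive_sum([34])
= 2 + 17 + 10 + 26 + 34 + recursive_sum([])
= 2 + 17 + 10 + 26 + 34 + 0
= 89


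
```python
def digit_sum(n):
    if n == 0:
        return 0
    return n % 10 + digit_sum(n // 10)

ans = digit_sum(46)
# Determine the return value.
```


digit_sum(46)
= 6 + digit_sum(4)
= 6 + 4 + digit_sum(0)
= 6 + 4 + 0
= 10


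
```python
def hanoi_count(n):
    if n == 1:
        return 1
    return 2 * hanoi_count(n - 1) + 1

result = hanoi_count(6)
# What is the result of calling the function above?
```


hanoi_count(6)
= 2 * hanoi_count(5) + 1
= 2 * (2 * hanoi_count(4) + 1) + 1
= 2 * (2 * (2 * hanoi_count(3) + 1) + 1) + 1
= 2 * (2 * (2 * (2 * hanoi_count(2) + 1) + 1) + 1) + 1
= 2 * (2 * (2 * (2 * (2 * hanoi_count(1) + 1) + 1) + 1) + 1) + 1
Now compute bottom-up:
hanoi_count(1) = 1
hanoi_count(2) = 2 * 1 + 1 = 3
hanoi_count(3) = 2 * 3 + 1 = 7
hanoi_count(4) = 2 * 7 + 1 = 15
hanoi_count(5) = 2 * 15 + 1 = 31
hanoi_count(6) = 2 * 31 + 1 = 63
= 63


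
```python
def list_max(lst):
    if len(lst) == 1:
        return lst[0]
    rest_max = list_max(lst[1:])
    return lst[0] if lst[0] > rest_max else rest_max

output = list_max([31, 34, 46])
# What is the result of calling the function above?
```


list_max([31, 34, 46])
= compare 31 with list_max([34, 46])
= compare 34 with list_max([46])
Base: list_max([46]) = 46
compare 34 with 46: max = 46
compare 31 with 46: max = 46
= 46


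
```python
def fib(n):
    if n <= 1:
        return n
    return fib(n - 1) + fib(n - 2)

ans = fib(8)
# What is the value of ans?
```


fib(8)
= fib(7) + fib(6)
= (fib(6) + fib(5)) + fib(6)
Computing bottom-up: fib(0)=0, fib(1)=1, fib(2)=1, fib(3)=2, fib(4)=3, fib(5)=5, fib(6)=8, fib(7)=13, fib(8)=21
= 21


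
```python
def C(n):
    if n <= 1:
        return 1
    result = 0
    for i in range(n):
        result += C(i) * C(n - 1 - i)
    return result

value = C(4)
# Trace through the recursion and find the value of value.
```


C(4)
= sum of C(i) * C(4-1-i) for i in 0..3
First compute sub-values bottom-up:
  C(0) = 1, C(1) = 1
  C(2) = 1*1 + 1*1 = 2
  C(3) = 1*2 + 1*1 + 2*1 = 5
Now C(4):
  C(0)*C(3) = 1*5 = 5
  C(1)*C(2) = 1*2 = 2
  C(2)*C(1) = 2*1 = 2
  C(3)*C(0) = 5*1 = 5
= 5 + 2 + 2 + 5
= 14


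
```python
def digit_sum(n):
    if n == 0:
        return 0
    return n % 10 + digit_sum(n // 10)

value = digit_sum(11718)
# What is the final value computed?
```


digit_sum(11718)
= 8 + digit_sum(1171)
= 8 + 1 + digit_sum(117)
= 8 + 1 + 7 + digit_sum(11)
= 8 + 1 + 7 + 1 + digit_sum(1)
= 8 + 1 + 7 + 1 + 1 + digit_sum(0)
= 8 + 1 + 7 + 1 + 1 + 0
= 18


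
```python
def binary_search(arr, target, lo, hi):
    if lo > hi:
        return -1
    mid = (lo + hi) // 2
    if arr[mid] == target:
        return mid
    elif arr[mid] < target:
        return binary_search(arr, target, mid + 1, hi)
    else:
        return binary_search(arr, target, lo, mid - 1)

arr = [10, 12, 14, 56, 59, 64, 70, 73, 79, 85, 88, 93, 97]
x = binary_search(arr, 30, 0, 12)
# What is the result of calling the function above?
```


binary_search(arr, 30, 0, 12)
lo=0, hi=12, mid=6, arr[mid]=70
70 > 30, search left half
lo=0, hi=5, mid=2, arr[mid]=14
14 < 30, search right half
lo=3, hi=5, mid=4, arr[mid]=59
59 > 30, search left half
lo=3, hi=3, mid=3, arr[mid]=56
56 > 30, search left half
lo > hi, target not found, return -1
= -1


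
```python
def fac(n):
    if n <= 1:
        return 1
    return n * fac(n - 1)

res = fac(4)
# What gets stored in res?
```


fac(4)
= 4 * fac(3)
= 4 * 3 * fac(2)
= 4 * 3 * 2 * fac(1)
= 4 * 3 * 2 * 1
= 24


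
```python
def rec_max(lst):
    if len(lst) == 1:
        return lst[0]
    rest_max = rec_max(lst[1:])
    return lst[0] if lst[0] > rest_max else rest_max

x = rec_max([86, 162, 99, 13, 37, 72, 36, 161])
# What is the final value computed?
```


rec_max([86, 162, 99, 13, 37, 72, 36, 161])
= compare 86 with rec_max([162, 99, 13, 37, 72, 36, 161])
= compare 162 with rec_max([99, 13, 37, 72, 36, 161])
= compare 99 with rec_max([13, 37, 72, 36, 161])
= compare 13 with rec_max([37, 72, 36, 161])
= compare 37 with rec_max([72, 36, 161])
= compare 72 with rec_max([36, 161])
= compare 36 with rec_max([161])
Base: rec_max([161]) = 161
compare 36 with 161: max = 161
compare 72 with 161: max = 161
compare 37 with 161: max = 161
compare 13 with 161: max = 161
compare 99 with 161: max = 161
compare 162 with 161: max = 162
compare 86 with 162: max = 162
= 162


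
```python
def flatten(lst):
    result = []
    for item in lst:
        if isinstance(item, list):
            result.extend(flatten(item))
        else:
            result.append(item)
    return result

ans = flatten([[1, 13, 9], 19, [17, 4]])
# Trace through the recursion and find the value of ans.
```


flatten([[1, 13, 9], 19, [17, 4]])
Processing each element:
  [1, 13, 9] is a list -> flatten recursively -> [1, 13, 9]
  19 is not a list -> append 19
  [17, 4] is a list -> flatten recursively -> [17, 4]
= [1, 13, 9, 19, 17, 4]


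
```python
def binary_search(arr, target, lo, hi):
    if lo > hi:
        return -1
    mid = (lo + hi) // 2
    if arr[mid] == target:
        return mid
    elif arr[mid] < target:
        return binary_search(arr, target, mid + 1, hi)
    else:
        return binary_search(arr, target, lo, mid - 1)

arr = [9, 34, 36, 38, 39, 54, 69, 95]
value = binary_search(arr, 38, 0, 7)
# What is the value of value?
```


binary_search(arr, 38, 0, 7)
lo=0, hi=7, mid=3, arr[mid]=38
arr[3] == 38, found at index 3
= 3


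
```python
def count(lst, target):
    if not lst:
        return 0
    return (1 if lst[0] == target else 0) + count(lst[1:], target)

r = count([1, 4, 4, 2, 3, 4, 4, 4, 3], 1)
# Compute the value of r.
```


count([1, 4, 4, 2, 3, 4, 4, 4, 3], 1)
lst[0]=1 == 1: 1 + count([4, 4, 2, 3, 4, 4, 4, 3], 1)
lst[0]=4 != 1: 0 + count([4, 2, 3, 4, 4, 4, 3], 1)
lst[0]=4 != 1: 0 + count([2, 3, 4, 4, 4, 3], 1)
lst[0]=2 != 1: 0 + count([3, 4, 4, 4, 3], 1)
lst[0]=3 != 1: 0 + count([4, 4, 4, 3], 1)
lst[0]=4 != 1: 0 + count([4, 4, 3], 1)
lst[0]=4 != 1: 0 + count([4, 3], 1)
lst[0]=4 != 1: 0 + count([3], 1)
lst[0]=3 != 1: 0 + count([], 1)
= 1


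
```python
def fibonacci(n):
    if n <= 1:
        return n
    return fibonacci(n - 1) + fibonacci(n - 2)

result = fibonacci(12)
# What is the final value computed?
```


fibonacci(12)
= fibonacci(11) + fibonacci(10)
= (fibonacci(10) + fibonacci(9)) + fibonacci(10)
Computing bottom-up: fibonacci(0)=0, fibonacci(1)=1, fibonacci(2)=1, fibonacci(3)=2, fibonacci(4)=3, fibonacci(5)=5, fibonacci(6)=8, fibonacci(7)=13, fibonacci(8)=21, fibonacci(9)=34, fibonacci(10)=55, fibonacci(11)=89, fibonacci(12)=144
= 144


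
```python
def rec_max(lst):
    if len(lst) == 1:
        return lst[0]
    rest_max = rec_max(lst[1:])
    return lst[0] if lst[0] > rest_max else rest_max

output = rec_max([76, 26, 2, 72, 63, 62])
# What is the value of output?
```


rec_max([76, 26, 2, 72, 63, 62])
= compare 76 with rec_max([26, 2, 72, 63, 62])
= compare 26 with rec_max([2, 72, 63, 62])
= compare 2 with rec_max([72, 63, 62])
= compare 72 with rec_max([63, 62])
= compare 63 with rec_max([62])
Base: rec_max([62]) = 62
compare 63 with 62: max = 63
compare 72 with 63: max = 72
compare 2 with 72: max = 72
compare 26 with 72: max = 72
compare 76 with 72: max = 76
= 76


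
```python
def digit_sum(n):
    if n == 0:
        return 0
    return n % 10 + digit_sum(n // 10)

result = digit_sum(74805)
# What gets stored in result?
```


digit_sum(74805)
= 5 + digit_sum(7480)
= 5 + 0 + digit_sum(748)
= 5 + 0 + 8 + digit_sum(74)
= 5 + 0 + 8 + 4 + digit_sum(7)
= 5 + 0 + 8 + 4 + 7 + digit_sum(0)
= 5 + 0 + 8 + 4 + 7 + 0
= 24


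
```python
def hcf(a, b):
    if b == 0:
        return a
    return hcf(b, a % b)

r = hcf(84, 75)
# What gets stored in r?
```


hcf(84, 75)
= hcf(75, 84 % 75) = hcf(75, 9)
= hcf(9, 75 % 9) = hcf(9, 3)
= hcf(3, 9 % 3) = hcf(3, 0)
b == 0, return a = 3


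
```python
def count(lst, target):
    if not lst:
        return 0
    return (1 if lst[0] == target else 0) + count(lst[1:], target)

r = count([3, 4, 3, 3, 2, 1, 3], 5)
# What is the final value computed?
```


count([3, 4, 3, 3, 2, 1, 3], 5)
lst[0]=3 != 5: 0 + count([4, 3, 3, 2, 1, 3], 5)
lst[0]=4 != 5: 0 + count([3, 3, 2, 1, 3], 5)
lst[0]=3 != 5: 0 + count([3, 2, 1, 3], 5)
lst[0]=3 != 5: 0 + count([2, 1, 3], 5)
lst[0]=2 != 5: 0 + count([1, 3], 5)
lst[0]=1 != 5: 0 + count([3], 5)
lst[0]=3 != 5: 0 + count([], 5)
= 0


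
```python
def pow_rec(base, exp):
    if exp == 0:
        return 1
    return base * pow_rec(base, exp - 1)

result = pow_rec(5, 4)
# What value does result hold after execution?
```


pow_rec(5, 4)
= 5 * pow_rec(5, 3)
= 5 * 5 * pow_rec(5, 2)
= 5 * 5 * 5 * pow_rec(5, 1)
= 5 * 5 * 5 * 5 * pow_rec(5, 0)
= 5 * 5 * 5 * 5 * 1
= 625


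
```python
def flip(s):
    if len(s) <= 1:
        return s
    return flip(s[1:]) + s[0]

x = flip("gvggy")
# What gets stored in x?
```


flip("gvggy")
= flip("vggy") + "g"
= flip("ggy") + "v" + "g"
= flip("gy") + "g" + "v" + "g"
= flip("y") + "g" + "g" + "v" + "g"
= "y" + "g" + "g" + "v" + "g"
= "yggvg"


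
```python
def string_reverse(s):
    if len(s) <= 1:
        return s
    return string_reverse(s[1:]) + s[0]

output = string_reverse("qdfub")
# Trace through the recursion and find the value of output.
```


string_reverse("qdfub")
= string_reverse("dfub") + "q"
= string_reverse("fub") + "d" + "q"
= string_reverse("ub") + "f" + "d" + "q"
= string_reverse("b") + "u" + "f" + "d" + "q"
= "b" + "u" + "f" + "d" + "q"
= "bufdq"


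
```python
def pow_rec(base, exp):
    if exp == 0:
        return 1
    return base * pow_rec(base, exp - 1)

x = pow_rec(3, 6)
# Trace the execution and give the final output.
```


pow_rec(3, 6)
= 3 * pow_rec(3, 5)
= 3 * 3 * pow_rec(3, 4)
= 3 * 3 * 3 * pow_rec(3, 3)
= 3 * 3 * 3 * 3 * pow_rec(3, 2)
= 3 * 3 * 3 * 3 * 3 * pow_rec(3, 1)
= 3 * 3 * 3 * 3 * 3 * 3 * pow_rec(3, 0)
= 3 * 3 * 3 * 3 * 3 * 3 * 1
= 729


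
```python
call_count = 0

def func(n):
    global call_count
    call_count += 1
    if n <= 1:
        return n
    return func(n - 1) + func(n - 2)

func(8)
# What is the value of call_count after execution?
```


func(8) calls func(7) and func(6); each non-base call branches into two more.
Let C(k) = total number of calls made by func(k), including the call to func(k) itself.
Base cases: C(0) = 1, C(1) = 1
Recurrence: C(k) = 1 + C(k-1) + C(k-2)
  C(2) = 1 + C(1) + C(0) = 1 + 1 + 1 = 3
  C(3) = 1 + C(2) + C(1) = 1 + 3 + 1 = 5
  C(4) = 1 + C(3) + C(2) = 1 + 5 + 3 = 9
  C(5) = 1 + C(4) + C(3) = 1 + 9 + 5 = 15
  C(6) = 1 + C(5) + C(4) = 1 + 15 + 9 = 25
  C(7) = 1 + C(6) + C(5) = 1 + 25 + 15 = 41
  C(8) = 1 + C(7) + C(6) = 1 + 41 + 25 = 67
Total calls = C(8) = 67


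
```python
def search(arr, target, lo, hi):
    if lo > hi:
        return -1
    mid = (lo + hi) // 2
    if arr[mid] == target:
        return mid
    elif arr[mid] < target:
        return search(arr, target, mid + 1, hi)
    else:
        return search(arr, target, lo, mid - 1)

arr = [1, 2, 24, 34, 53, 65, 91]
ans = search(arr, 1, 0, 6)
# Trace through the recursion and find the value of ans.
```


search(arr, 1, 0, 6)
lo=0, hi=6, mid=3, arr[mid]=34
34 > 1, search left half
lo=0, hi=2, mid=1, arr[mid]=2
2 > 1, search left half
lo=0, hi=0, mid=0, arr[mid]=1
arr[0] == 1, found at index 0
= 0


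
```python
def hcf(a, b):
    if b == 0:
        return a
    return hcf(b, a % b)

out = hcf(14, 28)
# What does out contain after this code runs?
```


hcf(14, 28)
= hcf(28, 14 % 28) = hcf(28, 14)
= hcf(14, 28 % 14) = hcf(14, 0)
b == 0, return a = 14


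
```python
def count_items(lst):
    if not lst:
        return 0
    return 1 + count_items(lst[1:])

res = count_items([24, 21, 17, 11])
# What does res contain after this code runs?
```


count_items([24, 21, 17, 11])
= 1 + count_items([21, 17, 11])
= 1 + 1 + count_items([17, 11])
= 1 + 1 + 1 + count_items([11])
= 1 + 1 + 1 + 1 + count_items([])
= 1 + 1 + 1 + 1 + 0
= 4


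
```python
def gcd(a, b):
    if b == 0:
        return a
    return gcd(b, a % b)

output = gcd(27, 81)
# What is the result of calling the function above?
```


gcd(27, 81)
= gcd(81, 27 % 81) = gcd(81, 27)
= gcd(27, 81 % 27) = gcd(27, 0)
b == 0, return a = 27


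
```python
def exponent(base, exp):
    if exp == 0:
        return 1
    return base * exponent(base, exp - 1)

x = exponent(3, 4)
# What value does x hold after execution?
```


exponent(3, 4)
= 3 * exponent(3, 3)
= 3 * 3 * exponent(3, 2)
= 3 * 3 * 3 * exponent(3, 1)
= 3 * 3 * 3 * 3 * exponent(3, 0)
= 3 * 3 * 3 * 3 * 1
= 81


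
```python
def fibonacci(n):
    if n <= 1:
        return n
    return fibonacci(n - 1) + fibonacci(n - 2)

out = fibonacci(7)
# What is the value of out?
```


fibonacci(7)
= fibonacci(6) + fibonacci(5)
= (fibonacci(5) + fibonacci(4)) + fibonacci(5)
Computing bottom-up: fibonacci(0)=0, fibonacci(1)=1, fibonacci(2)=1, fibonacci(3)=2, fibonacci(4)=3, fibonacci(5)=5, fibonacci(6)=8, fibonacci(7)=13
= 13


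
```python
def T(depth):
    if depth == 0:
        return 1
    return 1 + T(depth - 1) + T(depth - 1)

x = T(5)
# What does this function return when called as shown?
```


T(5)
= 1 + T(4) + T(4)
= 1 + 2 * T(4)
T(k) = 2^(k+1) - 1
T(0) = 1
T(1) = 3
T(2) = 7
T(3) = 15
T(4) = 31
T(5) = 2^6 - 1 = 63


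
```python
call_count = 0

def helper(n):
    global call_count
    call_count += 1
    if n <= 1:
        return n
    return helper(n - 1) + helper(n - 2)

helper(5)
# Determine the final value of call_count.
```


helper(5) calls helper(4) and helper(3); each non-base call branches into two more.
Let C(k) = total number of calls made by helper(k), including the call to helper(k) itself.
Base cases: C(0) = 1, C(1) = 1
Recurrence: C(k) = 1 + C(k-1) + C(k-2)
  C(2) = 1 + C(1) + C(0) = 1 + 1 + 1 = 3
  C(3) = 1 + C(2) + C(1) = 1 + 3 + 1 = 5
  C(4) = 1 + C(3) + C(2) = 1 + 5 + 3 = 9
  C(5) = 1 + C(4) + C(3) = 1 + 9 + 5 = 15
Total calls = C(5) = 15


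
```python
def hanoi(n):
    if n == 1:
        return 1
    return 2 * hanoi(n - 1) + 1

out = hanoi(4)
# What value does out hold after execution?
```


hanoi(4)
= 2 * hanoi(3) + 1
= 2 * (2 * hanoi(2) + 1) + 1
= 2 * (2 * (2 * hanoi(1) + 1) + 1) + 1
Now compute bottom-up:
hanoi(1) = 1
hanoi(2) = 2 * 1 + 1 = 3
hanoi(3) = 2 * 3 + 1 = 7
hanoi(4) = 2 * 7 + 1 = 15
= 15


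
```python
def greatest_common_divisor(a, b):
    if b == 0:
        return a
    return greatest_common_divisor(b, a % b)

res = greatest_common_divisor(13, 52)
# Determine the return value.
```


greatest_common_divisor(13, 52)
= greatest_common_divisor(52, 13 % 52) = greatest_common_divisor(52, 13)
= greatest_common_divisor(13, 52 % 13) = greatest_common_divisor(13, 0)
b == 0, return a = 13


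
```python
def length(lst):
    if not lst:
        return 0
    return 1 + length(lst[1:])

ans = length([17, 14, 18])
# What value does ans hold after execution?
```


length([17, 14, 18])
= 1 + length([14, 18])
= 1 + 1 + length([18])
= 1 + 1 + 1 + length([])
= 1 + 1 + 1 + 0
= 3


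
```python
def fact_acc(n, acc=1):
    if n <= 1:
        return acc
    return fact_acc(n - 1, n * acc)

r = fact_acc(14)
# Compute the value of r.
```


fact_acc(14, 1)
= fact_acc(13, 14 * 1) = fact_acc(13, 14)
= fact_acc(12, 13 * 14) = fact_acc(12, 182)
= fact_acc(11, 12 * 182) = fact_acc(11, 2184)
= fact_acc(10, 11 * 2184) = fact_acc(10, 24024)
= fact_acc(9, 10 * 24024) = fact_acc(9, 240240)
= fact_acc(8, 9 * 240240) = fact_acc(8, 2162160)
= fact_acc(7, 8 * 2162160) = fact_acc(7, 17297280)
= fact_acc(6, 7 * 17297280) = fact_acc(6, 121080960)
= fact_acc(5, 6 * 121080960) = fact_acc(5, 726485760)
= fact_acc(4, 5 * 726485760) = fact_acc(4, 3632428800)
= fact_acc(3, 4 * 3632428800) = fact_acc(3, 14529715200)
= fact_acc(2, 3 * 14529715200) = fact_acc(2, 43589145600)
= fact_acc(1, 2 * 43589145600) = fact_acc(1, 87178291200)
n <= 1, return acc = 87178291200


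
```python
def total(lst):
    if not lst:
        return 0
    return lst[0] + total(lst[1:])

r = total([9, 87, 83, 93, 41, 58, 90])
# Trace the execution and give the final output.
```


total([9, 87, 83, 93, 41, 58, 90])
= 9 + total([87, 83, 93, 41, 58, 90])
= 9 + 87 + total([83, 93, 41, 58, 90])
= 9 + 87 + 83 + total([93, 41, 58, 90])
= 9 + 87 + 83 + 93 + total([41, 58, 90])
= 9 + 87 + 83 + 93 + 41 + total([58, 90])
= 9 + 87 + 83 + 93 + 41 + 58 + total([90])
= 9 + 87 + 83 + 93 + 41 + 58 + 90 + total([])
= 9 + 87 + 83 + 93 + 41 + 58 + 90 + 0
= 461


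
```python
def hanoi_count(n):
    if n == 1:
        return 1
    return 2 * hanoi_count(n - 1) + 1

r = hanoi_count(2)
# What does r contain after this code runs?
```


hanoi_count(2)
= 2 * hanoi_count(1) + 1
Now compute bottom-up:
hanoi_count(1) = 1
hanoi_count(2) = 2 * 1 + 1 = 3
= 3


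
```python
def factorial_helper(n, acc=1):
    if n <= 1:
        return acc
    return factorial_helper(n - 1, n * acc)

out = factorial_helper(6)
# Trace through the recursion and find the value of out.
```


factorial_helper(6, 1)
= factorial_helper(5, 6 * 1) = factorial_helper(5, 6)
= factorial_helper(4, 5 * 6) = factorial_helper(4, 30)
= factorial_helper(3, 4 * 30) = factorial_helper(3, 120)
= factorial_helper(2, 3 * 120) = factorial_helper(2, 360)
= factorial_helper(1, 2 * 360) = factorial_helper(1, 720)
n <= 1, return acc = 720


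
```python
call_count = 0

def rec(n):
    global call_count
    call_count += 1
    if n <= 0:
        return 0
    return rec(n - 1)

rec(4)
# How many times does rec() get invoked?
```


rec(4) calls rec(3) calls ... calls rec(0)
Total calls: 4 + 1 (for base case) = 5


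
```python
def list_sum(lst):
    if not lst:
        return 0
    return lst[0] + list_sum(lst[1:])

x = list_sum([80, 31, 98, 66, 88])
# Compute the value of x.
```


list_sum([80, 31, 98, 66, 88])
= 80 + list_sum([31, 98, 66, 88])
= 80 + 31 + list_sum([98, 66, 88])
= 80 + 31 + 98 + list_sum([66, 88])
= 80 + 31 + 98 + 66 + list_sum([88])
= 80 + 31 + 98 + 66 + 88 + list_sum([])
= 80 + 31 + 98 + 66 + 88 + 0
= 363


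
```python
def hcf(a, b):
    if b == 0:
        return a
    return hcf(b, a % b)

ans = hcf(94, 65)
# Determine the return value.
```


hcf(94, 65)
= hcf(65, 94 % 65) = hcf(65, 29)
= hcf(29, 65 % 29) = hcf(29, 7)
= hcf(7, 29 % 7) = hcf(7, 1)
= hcf(1, 7 % 1) = hcf(1, 0)
b == 0, return a = 1


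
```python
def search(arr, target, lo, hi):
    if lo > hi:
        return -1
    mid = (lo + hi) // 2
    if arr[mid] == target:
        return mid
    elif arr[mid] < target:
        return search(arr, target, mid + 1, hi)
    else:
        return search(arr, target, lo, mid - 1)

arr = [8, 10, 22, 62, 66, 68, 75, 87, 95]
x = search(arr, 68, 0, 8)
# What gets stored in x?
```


search(arr, 68, 0, 8)
lo=0, hi=8, mid=4, arr[mid]=66
66 < 68, search right half
lo=5, hi=8, mid=6, arr[mid]=75
75 > 68, search left half
lo=5, hi=5, mid=5, arr[mid]=68
arr[5] == 68, found at index 5
= 5


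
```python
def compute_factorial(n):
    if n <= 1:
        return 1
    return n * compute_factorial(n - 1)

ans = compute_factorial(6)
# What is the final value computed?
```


compute_factorial(6)
= 6 * compute_factorial(5)
= 6 * 5 * compute_factorial(4)
= 6 * 5 * 4 * compute_factorial(3)
= 6 * 5 * 4 * 3 * compute_factorial(2)
= 6 * 5 * 4 * 3 * 2 * compute_factorial(1)
= 6 * 5 * 4 * 3 * 2 * 1
= 720


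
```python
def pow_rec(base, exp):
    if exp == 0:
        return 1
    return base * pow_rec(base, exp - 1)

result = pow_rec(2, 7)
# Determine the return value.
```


pow_rec(2, 7)
= 2 * pow_rec(2, 6)
= 2 * 2 * pow_rec(2, 5)
= 2 * 2 * 2 * pow_rec(2, 4)
= 2 * 2 * 2 * 2 * pow_rec(2, 3)
= 2 * 2 * 2 * 2 * 2 * pow_rec(2, 2)
= 2 * 2 * 2 * 2 * 2 * 2 * pow_rec(2, 1)
= 2 * 2 * 2 * 2 * 2 * 2 * 2 * pow_rec(2, 0)
= 2 * 2 * 2 * 2 * 2 * 2 * 2 * 1
= 128


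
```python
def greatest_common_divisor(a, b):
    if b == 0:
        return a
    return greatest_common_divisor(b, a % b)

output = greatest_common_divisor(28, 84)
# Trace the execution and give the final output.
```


greatest_common_divisor(28, 84)
= greatest_common_divisor(84, 28 % 84) = greatest_common_divisor(84, 28)
= greatest_common_divisor(28, 84 % 28) = greatest_common_divisor(28, 0)
b == 0, return a = 28


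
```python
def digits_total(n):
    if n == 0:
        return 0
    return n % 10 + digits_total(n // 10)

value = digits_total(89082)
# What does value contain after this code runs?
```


digits_total(89082)
= 2 + digits_total(8908)
= 2 + 8 + digits_total(890)
= 2 + 8 + 0 + digits_total(89)
= 2 + 8 + 0 + 9 + digits_total(8)
= 2 + 8 + 0 + 9 + 8 + digits_total(0)
= 2 + 8 + 0 + 9 + 8 + 0
= 27


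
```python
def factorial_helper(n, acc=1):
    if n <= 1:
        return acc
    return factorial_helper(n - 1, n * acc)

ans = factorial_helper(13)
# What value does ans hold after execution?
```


factorial_helper(13, 1)
= factorial_helper(12, 13 * 1) = factorial_helper(12, 13)
= factorial_helper(11, 12 * 13) = factorial_helper(11, 156)
= factorial_helper(10, 11 * 156) = factorial_helper(10, 1716)
= factorial_helper(9, 10 * 1716) = factorial_helper(9, 17160)
= factorial_helper(8, 9 * 17160) = factorial_helper(8, 154440)
= factorial_helper(7, 8 * 154440) = factorial_helper(7, 1235520)
= factorial_helper(6, 7 * 1235520) = factorial_helper(6, 8648640)
= factorial_helper(5, 6 * 8648640) = factorial_helper(5, 51891840)
= factorial_helper(4, 5 * 51891840) = factorial_helper(4, 259459200)
= factorial_helper(3, 4 * 259459200) = factorial_helper(3, 1037836800)
= factorial_helper(2, 3 * 1037836800) = factorial_helper(2, 3113510400)
= factorial_helper(1, 2 * 3113510400) = factorial_helper(1, 6227020800)
n <= 1, return acc = 6227020800


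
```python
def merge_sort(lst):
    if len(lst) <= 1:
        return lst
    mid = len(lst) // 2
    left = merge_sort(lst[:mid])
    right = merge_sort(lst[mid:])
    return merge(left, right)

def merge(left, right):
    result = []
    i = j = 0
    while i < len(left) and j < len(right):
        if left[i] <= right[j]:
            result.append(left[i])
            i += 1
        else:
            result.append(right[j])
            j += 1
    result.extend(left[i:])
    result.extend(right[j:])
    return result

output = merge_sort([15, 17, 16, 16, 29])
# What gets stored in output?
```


merge_sort([15, 17, 16, 16, 29])
Split into [15, 17] and [16, 16, 29]
Left sorted: [15, 17]
Right sorted: [16, 16, 29]
Merge [15, 17] and [16, 16, 29]
= [15, 16, 16, 17, 29]


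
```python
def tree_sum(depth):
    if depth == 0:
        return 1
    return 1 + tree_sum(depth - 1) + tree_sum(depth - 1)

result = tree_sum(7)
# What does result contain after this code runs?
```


tree_sum(7)
= 1 + tree_sum(6) + tree_sum(6)
= 1 + 2 * tree_sum(6)
tree_sum(k) = 2^(k+1) - 1
tree_sum(0) = 1
tree_sum(1) = 3
tree_sum(2) = 7
tree_sum(3) = 15
tree_sum(4) = 31
tree_sum(7) = 2^8 - 1 = 255


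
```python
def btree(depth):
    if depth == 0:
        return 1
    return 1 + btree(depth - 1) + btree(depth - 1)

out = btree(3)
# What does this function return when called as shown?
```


btree(3)
= 1 + btree(2) + btree(2)
= 1 + 2 * btree(2)
btree(k) = 2^(k+1) - 1
btree(0) = 1
btree(1) = 3
btree(2) = 7
btree(3) = 15
btree(3) = 2^4 - 1 = 15


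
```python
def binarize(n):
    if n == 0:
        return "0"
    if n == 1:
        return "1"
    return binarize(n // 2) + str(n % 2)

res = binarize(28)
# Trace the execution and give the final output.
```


binarize(28)
= binarize(14) + "0"
= binarize(7) + "0" + "0"
= binarize(3) + "1" + "0" + "0"
= binarize(1) + "1" + "1" + "0" + "0"
= "1" + "1" + "1" + "0" + "0"
= "11100"


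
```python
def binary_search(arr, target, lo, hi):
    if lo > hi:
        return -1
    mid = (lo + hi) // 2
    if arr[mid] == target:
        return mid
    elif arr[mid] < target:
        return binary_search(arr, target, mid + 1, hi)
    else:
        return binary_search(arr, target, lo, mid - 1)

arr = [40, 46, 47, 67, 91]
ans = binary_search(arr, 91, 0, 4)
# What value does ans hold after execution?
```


binary_search(arr, 91, 0, 4)
lo=0, hi=4, mid=2, arr[mid]=47
47 < 91, search right half
lo=3, hi=4, mid=3, arr[mid]=67
67 < 91, search right half
lo=4, hi=4, mid=4, arr[mid]=91
arr[4] == 91, found at index 4
= 4
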